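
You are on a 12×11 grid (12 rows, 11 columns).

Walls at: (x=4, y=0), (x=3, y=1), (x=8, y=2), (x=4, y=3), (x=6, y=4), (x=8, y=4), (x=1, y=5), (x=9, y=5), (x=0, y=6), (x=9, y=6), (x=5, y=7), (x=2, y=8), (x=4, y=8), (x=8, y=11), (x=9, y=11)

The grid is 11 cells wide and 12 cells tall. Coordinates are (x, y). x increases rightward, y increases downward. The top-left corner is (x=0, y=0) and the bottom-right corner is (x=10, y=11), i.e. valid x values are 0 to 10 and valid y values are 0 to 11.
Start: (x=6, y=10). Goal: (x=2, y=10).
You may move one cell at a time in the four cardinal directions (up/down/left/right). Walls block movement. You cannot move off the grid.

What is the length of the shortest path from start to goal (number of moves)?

Answer: Shortest path length: 4

Derivation:
BFS from (x=6, y=10) until reaching (x=2, y=10):
  Distance 0: (x=6, y=10)
  Distance 1: (x=6, y=9), (x=5, y=10), (x=7, y=10), (x=6, y=11)
  Distance 2: (x=6, y=8), (x=5, y=9), (x=7, y=9), (x=4, y=10), (x=8, y=10), (x=5, y=11), (x=7, y=11)
  Distance 3: (x=6, y=7), (x=5, y=8), (x=7, y=8), (x=4, y=9), (x=8, y=9), (x=3, y=10), (x=9, y=10), (x=4, y=11)
  Distance 4: (x=6, y=6), (x=7, y=7), (x=8, y=8), (x=3, y=9), (x=9, y=9), (x=2, y=10), (x=10, y=10), (x=3, y=11)  <- goal reached here
One shortest path (4 moves): (x=6, y=10) -> (x=5, y=10) -> (x=4, y=10) -> (x=3, y=10) -> (x=2, y=10)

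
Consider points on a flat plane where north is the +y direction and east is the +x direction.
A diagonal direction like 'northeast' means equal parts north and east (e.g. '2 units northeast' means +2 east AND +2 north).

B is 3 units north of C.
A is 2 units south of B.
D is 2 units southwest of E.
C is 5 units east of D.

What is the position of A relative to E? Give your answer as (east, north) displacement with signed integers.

Place E at the origin (east=0, north=0).
  D is 2 units southwest of E: delta (east=-2, north=-2); D at (east=-2, north=-2).
  C is 5 units east of D: delta (east=+5, north=+0); C at (east=3, north=-2).
  B is 3 units north of C: delta (east=+0, north=+3); B at (east=3, north=1).
  A is 2 units south of B: delta (east=+0, north=-2); A at (east=3, north=-1).
Therefore A relative to E: (east=3, north=-1).

Answer: A is at (east=3, north=-1) relative to E.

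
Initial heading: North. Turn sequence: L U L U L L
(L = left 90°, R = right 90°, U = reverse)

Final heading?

Start: North
  L (left (90° counter-clockwise)) -> West
  U (U-turn (180°)) -> East
  L (left (90° counter-clockwise)) -> North
  U (U-turn (180°)) -> South
  L (left (90° counter-clockwise)) -> East
  L (left (90° counter-clockwise)) -> North
Final: North

Answer: Final heading: North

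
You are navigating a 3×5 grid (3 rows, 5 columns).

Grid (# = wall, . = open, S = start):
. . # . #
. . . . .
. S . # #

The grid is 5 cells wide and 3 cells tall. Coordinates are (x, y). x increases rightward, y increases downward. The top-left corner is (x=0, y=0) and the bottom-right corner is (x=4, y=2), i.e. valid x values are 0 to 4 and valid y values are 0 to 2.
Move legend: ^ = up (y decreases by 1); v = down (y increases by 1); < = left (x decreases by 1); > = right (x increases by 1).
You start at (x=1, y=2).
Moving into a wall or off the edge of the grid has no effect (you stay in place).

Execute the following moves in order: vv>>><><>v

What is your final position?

Answer: Final position: (x=2, y=2)

Derivation:
Start: (x=1, y=2)
  v (down): blocked, stay at (x=1, y=2)
  v (down): blocked, stay at (x=1, y=2)
  > (right): (x=1, y=2) -> (x=2, y=2)
  > (right): blocked, stay at (x=2, y=2)
  > (right): blocked, stay at (x=2, y=2)
  < (left): (x=2, y=2) -> (x=1, y=2)
  > (right): (x=1, y=2) -> (x=2, y=2)
  < (left): (x=2, y=2) -> (x=1, y=2)
  > (right): (x=1, y=2) -> (x=2, y=2)
  v (down): blocked, stay at (x=2, y=2)
Final: (x=2, y=2)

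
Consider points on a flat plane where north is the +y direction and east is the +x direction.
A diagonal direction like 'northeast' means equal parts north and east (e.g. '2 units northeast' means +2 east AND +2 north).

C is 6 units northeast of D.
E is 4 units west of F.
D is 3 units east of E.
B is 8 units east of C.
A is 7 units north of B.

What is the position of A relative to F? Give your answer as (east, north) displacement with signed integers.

Place F at the origin (east=0, north=0).
  E is 4 units west of F: delta (east=-4, north=+0); E at (east=-4, north=0).
  D is 3 units east of E: delta (east=+3, north=+0); D at (east=-1, north=0).
  C is 6 units northeast of D: delta (east=+6, north=+6); C at (east=5, north=6).
  B is 8 units east of C: delta (east=+8, north=+0); B at (east=13, north=6).
  A is 7 units north of B: delta (east=+0, north=+7); A at (east=13, north=13).
Therefore A relative to F: (east=13, north=13).

Answer: A is at (east=13, north=13) relative to F.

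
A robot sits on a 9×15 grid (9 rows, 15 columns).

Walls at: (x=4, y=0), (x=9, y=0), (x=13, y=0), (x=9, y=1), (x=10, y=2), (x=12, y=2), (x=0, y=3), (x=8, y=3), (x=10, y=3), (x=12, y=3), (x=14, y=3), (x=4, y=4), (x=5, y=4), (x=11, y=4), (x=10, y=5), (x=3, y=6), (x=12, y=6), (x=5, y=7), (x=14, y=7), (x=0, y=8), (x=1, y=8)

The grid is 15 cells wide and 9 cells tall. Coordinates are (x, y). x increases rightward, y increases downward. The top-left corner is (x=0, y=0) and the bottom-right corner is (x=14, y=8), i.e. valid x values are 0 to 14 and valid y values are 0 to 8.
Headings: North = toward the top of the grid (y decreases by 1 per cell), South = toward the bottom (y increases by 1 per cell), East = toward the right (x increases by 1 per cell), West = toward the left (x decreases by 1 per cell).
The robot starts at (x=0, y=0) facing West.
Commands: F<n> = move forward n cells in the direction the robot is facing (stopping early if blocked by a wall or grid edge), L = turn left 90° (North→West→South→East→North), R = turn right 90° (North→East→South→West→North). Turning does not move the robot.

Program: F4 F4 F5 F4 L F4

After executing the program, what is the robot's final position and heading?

Start: (x=0, y=0), facing West
  F4: move forward 0/4 (blocked), now at (x=0, y=0)
  F4: move forward 0/4 (blocked), now at (x=0, y=0)
  F5: move forward 0/5 (blocked), now at (x=0, y=0)
  F4: move forward 0/4 (blocked), now at (x=0, y=0)
  L: turn left, now facing South
  F4: move forward 2/4 (blocked), now at (x=0, y=2)
Final: (x=0, y=2), facing South

Answer: Final position: (x=0, y=2), facing South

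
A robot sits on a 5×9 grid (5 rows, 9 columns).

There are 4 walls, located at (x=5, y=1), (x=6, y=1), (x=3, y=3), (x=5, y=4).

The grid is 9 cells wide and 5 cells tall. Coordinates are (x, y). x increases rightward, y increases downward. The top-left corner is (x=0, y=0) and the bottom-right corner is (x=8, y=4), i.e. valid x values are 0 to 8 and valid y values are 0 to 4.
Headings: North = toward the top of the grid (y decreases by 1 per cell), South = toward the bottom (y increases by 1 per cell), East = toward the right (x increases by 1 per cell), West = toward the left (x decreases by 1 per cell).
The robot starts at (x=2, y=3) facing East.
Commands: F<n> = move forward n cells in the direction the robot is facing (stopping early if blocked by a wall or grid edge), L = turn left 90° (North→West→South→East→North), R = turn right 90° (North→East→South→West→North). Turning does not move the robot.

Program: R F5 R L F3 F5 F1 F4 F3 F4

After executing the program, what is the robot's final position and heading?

Start: (x=2, y=3), facing East
  R: turn right, now facing South
  F5: move forward 1/5 (blocked), now at (x=2, y=4)
  R: turn right, now facing West
  L: turn left, now facing South
  F3: move forward 0/3 (blocked), now at (x=2, y=4)
  F5: move forward 0/5 (blocked), now at (x=2, y=4)
  F1: move forward 0/1 (blocked), now at (x=2, y=4)
  F4: move forward 0/4 (blocked), now at (x=2, y=4)
  F3: move forward 0/3 (blocked), now at (x=2, y=4)
  F4: move forward 0/4 (blocked), now at (x=2, y=4)
Final: (x=2, y=4), facing South

Answer: Final position: (x=2, y=4), facing South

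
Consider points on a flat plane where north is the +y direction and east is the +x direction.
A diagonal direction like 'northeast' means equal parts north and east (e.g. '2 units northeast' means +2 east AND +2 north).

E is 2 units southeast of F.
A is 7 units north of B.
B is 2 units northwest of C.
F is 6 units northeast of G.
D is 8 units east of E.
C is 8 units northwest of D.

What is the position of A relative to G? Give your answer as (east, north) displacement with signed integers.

Place G at the origin (east=0, north=0).
  F is 6 units northeast of G: delta (east=+6, north=+6); F at (east=6, north=6).
  E is 2 units southeast of F: delta (east=+2, north=-2); E at (east=8, north=4).
  D is 8 units east of E: delta (east=+8, north=+0); D at (east=16, north=4).
  C is 8 units northwest of D: delta (east=-8, north=+8); C at (east=8, north=12).
  B is 2 units northwest of C: delta (east=-2, north=+2); B at (east=6, north=14).
  A is 7 units north of B: delta (east=+0, north=+7); A at (east=6, north=21).
Therefore A relative to G: (east=6, north=21).

Answer: A is at (east=6, north=21) relative to G.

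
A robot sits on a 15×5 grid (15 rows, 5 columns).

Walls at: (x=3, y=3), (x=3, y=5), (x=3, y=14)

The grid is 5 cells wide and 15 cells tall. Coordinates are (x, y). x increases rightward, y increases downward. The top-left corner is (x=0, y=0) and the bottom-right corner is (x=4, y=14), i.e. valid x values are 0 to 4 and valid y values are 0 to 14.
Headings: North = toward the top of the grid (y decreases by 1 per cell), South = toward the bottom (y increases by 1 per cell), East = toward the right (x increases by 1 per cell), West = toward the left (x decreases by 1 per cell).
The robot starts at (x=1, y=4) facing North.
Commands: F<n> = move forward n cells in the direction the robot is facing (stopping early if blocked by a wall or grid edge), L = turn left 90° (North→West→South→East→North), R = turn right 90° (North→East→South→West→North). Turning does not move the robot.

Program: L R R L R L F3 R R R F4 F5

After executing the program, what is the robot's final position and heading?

Answer: Final position: (x=0, y=1), facing West

Derivation:
Start: (x=1, y=4), facing North
  L: turn left, now facing West
  R: turn right, now facing North
  R: turn right, now facing East
  L: turn left, now facing North
  R: turn right, now facing East
  L: turn left, now facing North
  F3: move forward 3, now at (x=1, y=1)
  R: turn right, now facing East
  R: turn right, now facing South
  R: turn right, now facing West
  F4: move forward 1/4 (blocked), now at (x=0, y=1)
  F5: move forward 0/5 (blocked), now at (x=0, y=1)
Final: (x=0, y=1), facing West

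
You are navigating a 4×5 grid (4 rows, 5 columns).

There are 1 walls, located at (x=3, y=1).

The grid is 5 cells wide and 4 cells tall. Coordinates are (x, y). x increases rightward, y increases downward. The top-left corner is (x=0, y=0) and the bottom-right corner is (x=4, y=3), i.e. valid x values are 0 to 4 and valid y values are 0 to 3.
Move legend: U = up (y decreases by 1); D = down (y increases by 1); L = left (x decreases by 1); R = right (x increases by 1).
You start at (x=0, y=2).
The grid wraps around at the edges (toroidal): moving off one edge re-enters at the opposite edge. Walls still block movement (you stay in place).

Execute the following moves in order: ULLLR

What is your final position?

Start: (x=0, y=2)
  U (up): (x=0, y=2) -> (x=0, y=1)
  L (left): (x=0, y=1) -> (x=4, y=1)
  L (left): blocked, stay at (x=4, y=1)
  L (left): blocked, stay at (x=4, y=1)
  R (right): (x=4, y=1) -> (x=0, y=1)
Final: (x=0, y=1)

Answer: Final position: (x=0, y=1)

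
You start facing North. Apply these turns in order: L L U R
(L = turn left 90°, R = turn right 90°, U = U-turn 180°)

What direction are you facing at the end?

Answer: Final heading: East

Derivation:
Start: North
  L (left (90° counter-clockwise)) -> West
  L (left (90° counter-clockwise)) -> South
  U (U-turn (180°)) -> North
  R (right (90° clockwise)) -> East
Final: East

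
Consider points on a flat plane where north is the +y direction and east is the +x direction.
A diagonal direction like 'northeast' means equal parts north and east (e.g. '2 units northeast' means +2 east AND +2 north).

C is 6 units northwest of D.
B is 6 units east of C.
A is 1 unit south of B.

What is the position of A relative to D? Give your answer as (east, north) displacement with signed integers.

Place D at the origin (east=0, north=0).
  C is 6 units northwest of D: delta (east=-6, north=+6); C at (east=-6, north=6).
  B is 6 units east of C: delta (east=+6, north=+0); B at (east=0, north=6).
  A is 1 unit south of B: delta (east=+0, north=-1); A at (east=0, north=5).
Therefore A relative to D: (east=0, north=5).

Answer: A is at (east=0, north=5) relative to D.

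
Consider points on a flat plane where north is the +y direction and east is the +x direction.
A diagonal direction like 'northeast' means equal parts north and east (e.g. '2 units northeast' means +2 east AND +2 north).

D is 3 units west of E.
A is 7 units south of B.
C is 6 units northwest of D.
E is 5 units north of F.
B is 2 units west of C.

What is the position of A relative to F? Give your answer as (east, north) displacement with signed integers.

Place F at the origin (east=0, north=0).
  E is 5 units north of F: delta (east=+0, north=+5); E at (east=0, north=5).
  D is 3 units west of E: delta (east=-3, north=+0); D at (east=-3, north=5).
  C is 6 units northwest of D: delta (east=-6, north=+6); C at (east=-9, north=11).
  B is 2 units west of C: delta (east=-2, north=+0); B at (east=-11, north=11).
  A is 7 units south of B: delta (east=+0, north=-7); A at (east=-11, north=4).
Therefore A relative to F: (east=-11, north=4).

Answer: A is at (east=-11, north=4) relative to F.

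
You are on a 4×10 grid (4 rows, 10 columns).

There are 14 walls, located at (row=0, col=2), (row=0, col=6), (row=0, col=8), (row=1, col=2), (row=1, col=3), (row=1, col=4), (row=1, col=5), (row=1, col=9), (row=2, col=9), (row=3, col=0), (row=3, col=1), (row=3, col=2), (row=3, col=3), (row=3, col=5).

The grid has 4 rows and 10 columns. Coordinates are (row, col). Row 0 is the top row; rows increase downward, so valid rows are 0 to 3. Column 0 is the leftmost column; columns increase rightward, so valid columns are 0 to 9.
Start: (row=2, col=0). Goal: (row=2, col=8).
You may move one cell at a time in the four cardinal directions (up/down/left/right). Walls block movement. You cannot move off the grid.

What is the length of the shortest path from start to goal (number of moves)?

BFS from (row=2, col=0) until reaching (row=2, col=8):
  Distance 0: (row=2, col=0)
  Distance 1: (row=1, col=0), (row=2, col=1)
  Distance 2: (row=0, col=0), (row=1, col=1), (row=2, col=2)
  Distance 3: (row=0, col=1), (row=2, col=3)
  Distance 4: (row=2, col=4)
  Distance 5: (row=2, col=5), (row=3, col=4)
  Distance 6: (row=2, col=6)
  Distance 7: (row=1, col=6), (row=2, col=7), (row=3, col=6)
  Distance 8: (row=1, col=7), (row=2, col=8), (row=3, col=7)  <- goal reached here
One shortest path (8 moves): (row=2, col=0) -> (row=2, col=1) -> (row=2, col=2) -> (row=2, col=3) -> (row=2, col=4) -> (row=2, col=5) -> (row=2, col=6) -> (row=2, col=7) -> (row=2, col=8)

Answer: Shortest path length: 8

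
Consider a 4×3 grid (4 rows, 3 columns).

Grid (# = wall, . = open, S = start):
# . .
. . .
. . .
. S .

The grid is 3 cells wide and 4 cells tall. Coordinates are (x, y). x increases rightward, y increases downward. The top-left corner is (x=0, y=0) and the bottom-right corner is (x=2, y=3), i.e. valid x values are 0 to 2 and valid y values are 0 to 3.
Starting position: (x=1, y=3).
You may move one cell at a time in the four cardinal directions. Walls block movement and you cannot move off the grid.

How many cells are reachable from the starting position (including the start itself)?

Answer: Reachable cells: 11

Derivation:
BFS flood-fill from (x=1, y=3):
  Distance 0: (x=1, y=3)
  Distance 1: (x=1, y=2), (x=0, y=3), (x=2, y=3)
  Distance 2: (x=1, y=1), (x=0, y=2), (x=2, y=2)
  Distance 3: (x=1, y=0), (x=0, y=1), (x=2, y=1)
  Distance 4: (x=2, y=0)
Total reachable: 11 (grid has 11 open cells total)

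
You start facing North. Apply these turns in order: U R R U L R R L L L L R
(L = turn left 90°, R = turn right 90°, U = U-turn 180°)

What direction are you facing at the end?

Answer: Final heading: North

Derivation:
Start: North
  U (U-turn (180°)) -> South
  R (right (90° clockwise)) -> West
  R (right (90° clockwise)) -> North
  U (U-turn (180°)) -> South
  L (left (90° counter-clockwise)) -> East
  R (right (90° clockwise)) -> South
  R (right (90° clockwise)) -> West
  L (left (90° counter-clockwise)) -> South
  L (left (90° counter-clockwise)) -> East
  L (left (90° counter-clockwise)) -> North
  L (left (90° counter-clockwise)) -> West
  R (right (90° clockwise)) -> North
Final: North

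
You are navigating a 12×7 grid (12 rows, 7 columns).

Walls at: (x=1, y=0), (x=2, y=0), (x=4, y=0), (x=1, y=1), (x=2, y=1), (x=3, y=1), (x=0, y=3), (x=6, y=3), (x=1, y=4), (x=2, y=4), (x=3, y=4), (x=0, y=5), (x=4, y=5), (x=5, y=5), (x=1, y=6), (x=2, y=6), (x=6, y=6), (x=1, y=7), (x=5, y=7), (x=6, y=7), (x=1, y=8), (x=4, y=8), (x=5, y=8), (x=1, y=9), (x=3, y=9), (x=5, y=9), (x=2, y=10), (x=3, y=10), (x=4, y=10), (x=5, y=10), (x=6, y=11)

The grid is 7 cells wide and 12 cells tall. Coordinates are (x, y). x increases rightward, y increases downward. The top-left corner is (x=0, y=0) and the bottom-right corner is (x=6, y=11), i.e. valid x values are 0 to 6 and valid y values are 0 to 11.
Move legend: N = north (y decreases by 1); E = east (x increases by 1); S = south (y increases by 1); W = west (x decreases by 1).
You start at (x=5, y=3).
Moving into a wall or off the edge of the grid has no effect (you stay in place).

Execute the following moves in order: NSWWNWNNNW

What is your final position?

Start: (x=5, y=3)
  N (north): (x=5, y=3) -> (x=5, y=2)
  S (south): (x=5, y=2) -> (x=5, y=3)
  W (west): (x=5, y=3) -> (x=4, y=3)
  W (west): (x=4, y=3) -> (x=3, y=3)
  N (north): (x=3, y=3) -> (x=3, y=2)
  W (west): (x=3, y=2) -> (x=2, y=2)
  [×3]N (north): blocked, stay at (x=2, y=2)
  W (west): (x=2, y=2) -> (x=1, y=2)
Final: (x=1, y=2)

Answer: Final position: (x=1, y=2)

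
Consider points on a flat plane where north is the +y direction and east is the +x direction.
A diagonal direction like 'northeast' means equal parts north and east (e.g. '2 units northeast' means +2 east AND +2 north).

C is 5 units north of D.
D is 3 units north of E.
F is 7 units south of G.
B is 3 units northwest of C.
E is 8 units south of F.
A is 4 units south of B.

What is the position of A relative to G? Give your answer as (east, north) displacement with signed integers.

Answer: A is at (east=-3, north=-8) relative to G.

Derivation:
Place G at the origin (east=0, north=0).
  F is 7 units south of G: delta (east=+0, north=-7); F at (east=0, north=-7).
  E is 8 units south of F: delta (east=+0, north=-8); E at (east=0, north=-15).
  D is 3 units north of E: delta (east=+0, north=+3); D at (east=0, north=-12).
  C is 5 units north of D: delta (east=+0, north=+5); C at (east=0, north=-7).
  B is 3 units northwest of C: delta (east=-3, north=+3); B at (east=-3, north=-4).
  A is 4 units south of B: delta (east=+0, north=-4); A at (east=-3, north=-8).
Therefore A relative to G: (east=-3, north=-8).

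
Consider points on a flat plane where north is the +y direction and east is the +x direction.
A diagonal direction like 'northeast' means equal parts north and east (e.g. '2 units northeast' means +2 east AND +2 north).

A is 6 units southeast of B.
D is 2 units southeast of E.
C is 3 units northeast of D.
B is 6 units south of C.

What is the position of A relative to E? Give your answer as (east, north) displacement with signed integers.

Place E at the origin (east=0, north=0).
  D is 2 units southeast of E: delta (east=+2, north=-2); D at (east=2, north=-2).
  C is 3 units northeast of D: delta (east=+3, north=+3); C at (east=5, north=1).
  B is 6 units south of C: delta (east=+0, north=-6); B at (east=5, north=-5).
  A is 6 units southeast of B: delta (east=+6, north=-6); A at (east=11, north=-11).
Therefore A relative to E: (east=11, north=-11).

Answer: A is at (east=11, north=-11) relative to E.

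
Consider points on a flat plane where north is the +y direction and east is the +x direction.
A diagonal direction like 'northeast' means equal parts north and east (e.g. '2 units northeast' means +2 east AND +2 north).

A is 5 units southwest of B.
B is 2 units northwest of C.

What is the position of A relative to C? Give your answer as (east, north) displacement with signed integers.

Answer: A is at (east=-7, north=-3) relative to C.

Derivation:
Place C at the origin (east=0, north=0).
  B is 2 units northwest of C: delta (east=-2, north=+2); B at (east=-2, north=2).
  A is 5 units southwest of B: delta (east=-5, north=-5); A at (east=-7, north=-3).
Therefore A relative to C: (east=-7, north=-3).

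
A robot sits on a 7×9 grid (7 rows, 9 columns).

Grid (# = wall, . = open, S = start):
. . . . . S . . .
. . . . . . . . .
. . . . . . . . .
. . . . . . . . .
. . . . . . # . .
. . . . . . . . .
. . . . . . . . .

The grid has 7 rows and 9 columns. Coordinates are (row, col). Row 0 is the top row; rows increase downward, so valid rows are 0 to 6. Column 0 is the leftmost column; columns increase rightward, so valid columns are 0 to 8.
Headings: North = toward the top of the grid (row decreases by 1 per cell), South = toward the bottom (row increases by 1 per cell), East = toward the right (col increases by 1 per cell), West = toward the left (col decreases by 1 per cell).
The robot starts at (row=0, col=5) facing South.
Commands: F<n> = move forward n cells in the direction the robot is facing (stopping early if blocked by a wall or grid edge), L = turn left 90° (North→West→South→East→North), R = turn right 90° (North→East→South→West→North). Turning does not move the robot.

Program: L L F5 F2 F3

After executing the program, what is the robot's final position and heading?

Start: (row=0, col=5), facing South
  L: turn left, now facing East
  L: turn left, now facing North
  F5: move forward 0/5 (blocked), now at (row=0, col=5)
  F2: move forward 0/2 (blocked), now at (row=0, col=5)
  F3: move forward 0/3 (blocked), now at (row=0, col=5)
Final: (row=0, col=5), facing North

Answer: Final position: (row=0, col=5), facing North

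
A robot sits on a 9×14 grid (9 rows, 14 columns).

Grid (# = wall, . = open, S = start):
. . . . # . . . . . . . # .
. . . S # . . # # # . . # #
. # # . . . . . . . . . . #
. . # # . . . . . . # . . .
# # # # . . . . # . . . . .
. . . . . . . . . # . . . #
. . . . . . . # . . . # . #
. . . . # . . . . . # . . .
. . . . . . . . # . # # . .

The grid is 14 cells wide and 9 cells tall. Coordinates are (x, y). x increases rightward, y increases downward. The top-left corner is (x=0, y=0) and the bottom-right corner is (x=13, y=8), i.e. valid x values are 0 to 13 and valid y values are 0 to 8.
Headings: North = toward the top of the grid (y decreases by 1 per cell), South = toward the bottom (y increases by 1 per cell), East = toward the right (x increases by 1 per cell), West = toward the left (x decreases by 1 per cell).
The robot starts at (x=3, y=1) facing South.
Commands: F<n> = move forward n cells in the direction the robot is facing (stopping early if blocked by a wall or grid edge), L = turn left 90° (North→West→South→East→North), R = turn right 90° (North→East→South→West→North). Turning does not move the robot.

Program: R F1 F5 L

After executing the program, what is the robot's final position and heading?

Answer: Final position: (x=0, y=1), facing South

Derivation:
Start: (x=3, y=1), facing South
  R: turn right, now facing West
  F1: move forward 1, now at (x=2, y=1)
  F5: move forward 2/5 (blocked), now at (x=0, y=1)
  L: turn left, now facing South
Final: (x=0, y=1), facing South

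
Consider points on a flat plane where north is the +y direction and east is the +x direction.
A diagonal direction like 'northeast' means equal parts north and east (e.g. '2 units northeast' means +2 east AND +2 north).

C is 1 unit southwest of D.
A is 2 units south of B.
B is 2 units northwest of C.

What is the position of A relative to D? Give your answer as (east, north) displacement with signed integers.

Place D at the origin (east=0, north=0).
  C is 1 unit southwest of D: delta (east=-1, north=-1); C at (east=-1, north=-1).
  B is 2 units northwest of C: delta (east=-2, north=+2); B at (east=-3, north=1).
  A is 2 units south of B: delta (east=+0, north=-2); A at (east=-3, north=-1).
Therefore A relative to D: (east=-3, north=-1).

Answer: A is at (east=-3, north=-1) relative to D.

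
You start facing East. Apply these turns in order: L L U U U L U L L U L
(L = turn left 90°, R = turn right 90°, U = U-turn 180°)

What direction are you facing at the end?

Answer: Final heading: East

Derivation:
Start: East
  L (left (90° counter-clockwise)) -> North
  L (left (90° counter-clockwise)) -> West
  U (U-turn (180°)) -> East
  U (U-turn (180°)) -> West
  U (U-turn (180°)) -> East
  L (left (90° counter-clockwise)) -> North
  U (U-turn (180°)) -> South
  L (left (90° counter-clockwise)) -> East
  L (left (90° counter-clockwise)) -> North
  U (U-turn (180°)) -> South
  L (left (90° counter-clockwise)) -> East
Final: East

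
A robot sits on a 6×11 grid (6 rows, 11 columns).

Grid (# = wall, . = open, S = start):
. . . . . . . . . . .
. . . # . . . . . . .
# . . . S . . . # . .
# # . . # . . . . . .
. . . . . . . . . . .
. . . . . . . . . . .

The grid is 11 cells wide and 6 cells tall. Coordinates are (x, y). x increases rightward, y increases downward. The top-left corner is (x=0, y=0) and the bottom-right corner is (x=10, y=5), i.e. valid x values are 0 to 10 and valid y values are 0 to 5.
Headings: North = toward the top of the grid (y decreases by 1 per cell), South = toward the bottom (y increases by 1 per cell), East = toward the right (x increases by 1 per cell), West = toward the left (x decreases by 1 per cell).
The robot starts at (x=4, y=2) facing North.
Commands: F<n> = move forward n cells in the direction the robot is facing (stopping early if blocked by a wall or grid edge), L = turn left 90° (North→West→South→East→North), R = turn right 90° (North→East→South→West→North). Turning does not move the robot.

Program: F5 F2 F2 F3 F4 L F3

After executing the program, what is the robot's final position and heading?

Start: (x=4, y=2), facing North
  F5: move forward 2/5 (blocked), now at (x=4, y=0)
  F2: move forward 0/2 (blocked), now at (x=4, y=0)
  F2: move forward 0/2 (blocked), now at (x=4, y=0)
  F3: move forward 0/3 (blocked), now at (x=4, y=0)
  F4: move forward 0/4 (blocked), now at (x=4, y=0)
  L: turn left, now facing West
  F3: move forward 3, now at (x=1, y=0)
Final: (x=1, y=0), facing West

Answer: Final position: (x=1, y=0), facing West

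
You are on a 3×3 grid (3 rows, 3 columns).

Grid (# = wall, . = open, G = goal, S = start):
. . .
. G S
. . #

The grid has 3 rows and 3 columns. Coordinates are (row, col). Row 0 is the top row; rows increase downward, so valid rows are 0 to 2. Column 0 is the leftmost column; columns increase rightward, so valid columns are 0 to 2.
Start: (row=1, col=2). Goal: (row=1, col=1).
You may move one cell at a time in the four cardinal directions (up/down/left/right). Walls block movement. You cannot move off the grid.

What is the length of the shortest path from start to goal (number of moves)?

Answer: Shortest path length: 1

Derivation:
BFS from (row=1, col=2) until reaching (row=1, col=1):
  Distance 0: (row=1, col=2)
  Distance 1: (row=0, col=2), (row=1, col=1)  <- goal reached here
One shortest path (1 moves): (row=1, col=2) -> (row=1, col=1)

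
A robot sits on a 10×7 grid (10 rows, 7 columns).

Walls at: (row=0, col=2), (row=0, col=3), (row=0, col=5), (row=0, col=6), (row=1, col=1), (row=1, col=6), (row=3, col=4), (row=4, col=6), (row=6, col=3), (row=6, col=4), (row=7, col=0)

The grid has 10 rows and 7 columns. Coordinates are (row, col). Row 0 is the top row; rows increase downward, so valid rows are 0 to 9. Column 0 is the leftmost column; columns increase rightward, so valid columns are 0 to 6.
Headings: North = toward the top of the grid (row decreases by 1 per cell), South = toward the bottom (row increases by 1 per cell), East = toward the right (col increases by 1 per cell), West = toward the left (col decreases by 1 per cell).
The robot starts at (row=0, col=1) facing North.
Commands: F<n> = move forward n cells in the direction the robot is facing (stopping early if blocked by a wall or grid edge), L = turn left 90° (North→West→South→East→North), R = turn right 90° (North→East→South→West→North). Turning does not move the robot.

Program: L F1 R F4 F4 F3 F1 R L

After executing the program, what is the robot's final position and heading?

Start: (row=0, col=1), facing North
  L: turn left, now facing West
  F1: move forward 1, now at (row=0, col=0)
  R: turn right, now facing North
  F4: move forward 0/4 (blocked), now at (row=0, col=0)
  F4: move forward 0/4 (blocked), now at (row=0, col=0)
  F3: move forward 0/3 (blocked), now at (row=0, col=0)
  F1: move forward 0/1 (blocked), now at (row=0, col=0)
  R: turn right, now facing East
  L: turn left, now facing North
Final: (row=0, col=0), facing North

Answer: Final position: (row=0, col=0), facing North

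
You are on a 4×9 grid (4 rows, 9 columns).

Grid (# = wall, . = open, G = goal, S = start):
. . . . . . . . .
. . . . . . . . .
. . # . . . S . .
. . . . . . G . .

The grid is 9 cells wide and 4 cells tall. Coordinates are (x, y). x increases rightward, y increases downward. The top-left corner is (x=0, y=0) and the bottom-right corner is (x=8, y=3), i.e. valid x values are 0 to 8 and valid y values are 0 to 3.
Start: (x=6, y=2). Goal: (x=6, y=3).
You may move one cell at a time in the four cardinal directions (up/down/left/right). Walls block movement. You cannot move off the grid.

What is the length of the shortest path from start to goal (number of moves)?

BFS from (x=6, y=2) until reaching (x=6, y=3):
  Distance 0: (x=6, y=2)
  Distance 1: (x=6, y=1), (x=5, y=2), (x=7, y=2), (x=6, y=3)  <- goal reached here
One shortest path (1 moves): (x=6, y=2) -> (x=6, y=3)

Answer: Shortest path length: 1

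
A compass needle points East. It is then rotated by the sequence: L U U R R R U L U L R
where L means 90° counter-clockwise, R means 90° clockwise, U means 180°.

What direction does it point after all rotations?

Start: East
  L (left (90° counter-clockwise)) -> North
  U (U-turn (180°)) -> South
  U (U-turn (180°)) -> North
  R (right (90° clockwise)) -> East
  R (right (90° clockwise)) -> South
  R (right (90° clockwise)) -> West
  U (U-turn (180°)) -> East
  L (left (90° counter-clockwise)) -> North
  U (U-turn (180°)) -> South
  L (left (90° counter-clockwise)) -> East
  R (right (90° clockwise)) -> South
Final: South

Answer: Final heading: South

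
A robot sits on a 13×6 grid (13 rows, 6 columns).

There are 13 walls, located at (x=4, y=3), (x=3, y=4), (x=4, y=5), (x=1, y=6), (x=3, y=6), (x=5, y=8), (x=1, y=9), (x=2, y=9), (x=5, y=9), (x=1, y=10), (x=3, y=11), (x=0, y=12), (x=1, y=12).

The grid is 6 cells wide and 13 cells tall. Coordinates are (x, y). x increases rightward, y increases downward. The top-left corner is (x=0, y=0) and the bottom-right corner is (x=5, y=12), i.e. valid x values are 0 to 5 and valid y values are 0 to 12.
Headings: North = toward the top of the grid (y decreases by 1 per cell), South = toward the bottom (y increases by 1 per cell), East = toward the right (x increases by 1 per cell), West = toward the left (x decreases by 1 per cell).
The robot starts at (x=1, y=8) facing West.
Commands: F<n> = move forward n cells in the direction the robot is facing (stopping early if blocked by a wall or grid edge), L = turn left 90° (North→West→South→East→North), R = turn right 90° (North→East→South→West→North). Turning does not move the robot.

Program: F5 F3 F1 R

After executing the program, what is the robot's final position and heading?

Start: (x=1, y=8), facing West
  F5: move forward 1/5 (blocked), now at (x=0, y=8)
  F3: move forward 0/3 (blocked), now at (x=0, y=8)
  F1: move forward 0/1 (blocked), now at (x=0, y=8)
  R: turn right, now facing North
Final: (x=0, y=8), facing North

Answer: Final position: (x=0, y=8), facing North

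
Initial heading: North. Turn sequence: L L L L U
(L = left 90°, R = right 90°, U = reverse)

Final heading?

Answer: Final heading: South

Derivation:
Start: North
  L (left (90° counter-clockwise)) -> West
  L (left (90° counter-clockwise)) -> South
  L (left (90° counter-clockwise)) -> East
  L (left (90° counter-clockwise)) -> North
  U (U-turn (180°)) -> South
Final: South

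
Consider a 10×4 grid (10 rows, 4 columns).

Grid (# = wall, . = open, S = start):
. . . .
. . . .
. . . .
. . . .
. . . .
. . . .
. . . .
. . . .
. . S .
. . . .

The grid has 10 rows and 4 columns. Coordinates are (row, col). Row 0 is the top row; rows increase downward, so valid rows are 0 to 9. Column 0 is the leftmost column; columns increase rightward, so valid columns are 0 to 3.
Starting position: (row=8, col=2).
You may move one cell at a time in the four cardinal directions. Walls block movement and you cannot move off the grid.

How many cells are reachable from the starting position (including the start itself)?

Answer: Reachable cells: 40

Derivation:
BFS flood-fill from (row=8, col=2):
  Distance 0: (row=8, col=2)
  Distance 1: (row=7, col=2), (row=8, col=1), (row=8, col=3), (row=9, col=2)
  Distance 2: (row=6, col=2), (row=7, col=1), (row=7, col=3), (row=8, col=0), (row=9, col=1), (row=9, col=3)
  Distance 3: (row=5, col=2), (row=6, col=1), (row=6, col=3), (row=7, col=0), (row=9, col=0)
  Distance 4: (row=4, col=2), (row=5, col=1), (row=5, col=3), (row=6, col=0)
  Distance 5: (row=3, col=2), (row=4, col=1), (row=4, col=3), (row=5, col=0)
  Distance 6: (row=2, col=2), (row=3, col=1), (row=3, col=3), (row=4, col=0)
  Distance 7: (row=1, col=2), (row=2, col=1), (row=2, col=3), (row=3, col=0)
  Distance 8: (row=0, col=2), (row=1, col=1), (row=1, col=3), (row=2, col=0)
  Distance 9: (row=0, col=1), (row=0, col=3), (row=1, col=0)
  Distance 10: (row=0, col=0)
Total reachable: 40 (grid has 40 open cells total)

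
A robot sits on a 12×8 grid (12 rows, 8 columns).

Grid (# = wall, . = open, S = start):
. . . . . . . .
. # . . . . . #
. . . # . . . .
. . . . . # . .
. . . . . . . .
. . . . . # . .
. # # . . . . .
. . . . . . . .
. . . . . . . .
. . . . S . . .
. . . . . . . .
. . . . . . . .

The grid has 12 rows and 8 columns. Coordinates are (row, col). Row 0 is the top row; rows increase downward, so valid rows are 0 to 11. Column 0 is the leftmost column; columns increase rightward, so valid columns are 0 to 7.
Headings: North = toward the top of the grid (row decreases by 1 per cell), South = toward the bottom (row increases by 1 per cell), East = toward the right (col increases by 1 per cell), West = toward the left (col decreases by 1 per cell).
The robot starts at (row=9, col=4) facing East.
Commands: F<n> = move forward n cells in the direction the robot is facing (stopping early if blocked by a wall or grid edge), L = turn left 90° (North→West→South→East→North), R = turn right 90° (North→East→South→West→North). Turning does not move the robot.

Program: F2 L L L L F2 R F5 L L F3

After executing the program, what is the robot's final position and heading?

Answer: Final position: (row=8, col=7), facing North

Derivation:
Start: (row=9, col=4), facing East
  F2: move forward 2, now at (row=9, col=6)
  L: turn left, now facing North
  L: turn left, now facing West
  L: turn left, now facing South
  L: turn left, now facing East
  F2: move forward 1/2 (blocked), now at (row=9, col=7)
  R: turn right, now facing South
  F5: move forward 2/5 (blocked), now at (row=11, col=7)
  L: turn left, now facing East
  L: turn left, now facing North
  F3: move forward 3, now at (row=8, col=7)
Final: (row=8, col=7), facing North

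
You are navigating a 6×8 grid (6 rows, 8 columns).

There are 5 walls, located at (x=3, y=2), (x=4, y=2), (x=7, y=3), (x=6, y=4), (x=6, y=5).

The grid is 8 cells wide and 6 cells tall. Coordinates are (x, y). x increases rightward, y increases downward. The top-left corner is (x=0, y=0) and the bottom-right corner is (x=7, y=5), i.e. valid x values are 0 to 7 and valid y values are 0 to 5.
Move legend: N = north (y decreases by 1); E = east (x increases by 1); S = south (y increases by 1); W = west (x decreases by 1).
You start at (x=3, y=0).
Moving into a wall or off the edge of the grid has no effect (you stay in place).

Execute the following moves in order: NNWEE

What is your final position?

Answer: Final position: (x=4, y=0)

Derivation:
Start: (x=3, y=0)
  N (north): blocked, stay at (x=3, y=0)
  N (north): blocked, stay at (x=3, y=0)
  W (west): (x=3, y=0) -> (x=2, y=0)
  E (east): (x=2, y=0) -> (x=3, y=0)
  E (east): (x=3, y=0) -> (x=4, y=0)
Final: (x=4, y=0)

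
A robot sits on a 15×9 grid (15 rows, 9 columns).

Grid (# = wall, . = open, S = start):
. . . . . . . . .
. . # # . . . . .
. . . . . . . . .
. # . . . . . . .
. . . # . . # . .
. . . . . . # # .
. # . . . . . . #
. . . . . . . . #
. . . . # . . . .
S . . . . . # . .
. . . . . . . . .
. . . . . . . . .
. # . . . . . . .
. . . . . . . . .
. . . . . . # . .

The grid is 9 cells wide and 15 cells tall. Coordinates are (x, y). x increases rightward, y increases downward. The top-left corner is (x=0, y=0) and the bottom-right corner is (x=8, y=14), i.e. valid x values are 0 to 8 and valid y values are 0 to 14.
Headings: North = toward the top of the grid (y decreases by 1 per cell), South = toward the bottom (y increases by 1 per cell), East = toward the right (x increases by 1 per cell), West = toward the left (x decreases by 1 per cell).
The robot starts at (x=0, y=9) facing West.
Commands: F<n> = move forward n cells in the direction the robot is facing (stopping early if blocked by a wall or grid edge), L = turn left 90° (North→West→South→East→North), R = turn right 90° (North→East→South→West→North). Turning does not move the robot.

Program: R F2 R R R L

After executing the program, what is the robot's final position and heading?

Start: (x=0, y=9), facing West
  R: turn right, now facing North
  F2: move forward 2, now at (x=0, y=7)
  R: turn right, now facing East
  R: turn right, now facing South
  R: turn right, now facing West
  L: turn left, now facing South
Final: (x=0, y=7), facing South

Answer: Final position: (x=0, y=7), facing South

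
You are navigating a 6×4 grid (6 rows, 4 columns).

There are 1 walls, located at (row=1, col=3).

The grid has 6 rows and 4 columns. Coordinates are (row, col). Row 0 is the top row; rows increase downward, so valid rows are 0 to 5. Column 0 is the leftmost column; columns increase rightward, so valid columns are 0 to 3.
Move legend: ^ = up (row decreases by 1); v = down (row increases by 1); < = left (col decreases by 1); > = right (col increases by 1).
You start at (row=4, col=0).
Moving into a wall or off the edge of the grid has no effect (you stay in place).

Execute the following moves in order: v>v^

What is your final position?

Answer: Final position: (row=4, col=1)

Derivation:
Start: (row=4, col=0)
  v (down): (row=4, col=0) -> (row=5, col=0)
  > (right): (row=5, col=0) -> (row=5, col=1)
  v (down): blocked, stay at (row=5, col=1)
  ^ (up): (row=5, col=1) -> (row=4, col=1)
Final: (row=4, col=1)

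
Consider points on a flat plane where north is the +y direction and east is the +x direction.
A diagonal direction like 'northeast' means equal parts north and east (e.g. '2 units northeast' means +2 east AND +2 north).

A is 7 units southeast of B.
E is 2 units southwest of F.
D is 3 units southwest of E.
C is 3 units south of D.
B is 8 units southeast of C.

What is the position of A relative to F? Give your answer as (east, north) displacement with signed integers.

Place F at the origin (east=0, north=0).
  E is 2 units southwest of F: delta (east=-2, north=-2); E at (east=-2, north=-2).
  D is 3 units southwest of E: delta (east=-3, north=-3); D at (east=-5, north=-5).
  C is 3 units south of D: delta (east=+0, north=-3); C at (east=-5, north=-8).
  B is 8 units southeast of C: delta (east=+8, north=-8); B at (east=3, north=-16).
  A is 7 units southeast of B: delta (east=+7, north=-7); A at (east=10, north=-23).
Therefore A relative to F: (east=10, north=-23).

Answer: A is at (east=10, north=-23) relative to F.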